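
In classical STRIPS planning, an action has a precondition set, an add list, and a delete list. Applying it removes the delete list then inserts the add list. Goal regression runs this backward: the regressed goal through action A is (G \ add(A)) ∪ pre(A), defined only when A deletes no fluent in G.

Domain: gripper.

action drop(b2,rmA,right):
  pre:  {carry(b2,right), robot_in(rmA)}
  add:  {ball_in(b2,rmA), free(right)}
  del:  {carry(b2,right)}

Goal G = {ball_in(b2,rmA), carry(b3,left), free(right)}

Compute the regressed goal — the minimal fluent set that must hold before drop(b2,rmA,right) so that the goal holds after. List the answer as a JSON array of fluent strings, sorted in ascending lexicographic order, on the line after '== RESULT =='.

Compute (G \ add) ∪ pre:
  G ∩ del = {}  (empty — regression defined)
  G \ add = {ball_in(b2,rmA), carry(b3,left), free(right)} \ {ball_in(b2,rmA), free(right)} = {carry(b3,left)}
  ∪ pre   = {carry(b3,left)} ∪ {carry(b2,right), robot_in(rmA)}
          = {carry(b2,right), carry(b3,left), robot_in(rmA)}

== RESULT ==
["carry(b2,right)", "carry(b3,left)", "robot_in(rmA)"]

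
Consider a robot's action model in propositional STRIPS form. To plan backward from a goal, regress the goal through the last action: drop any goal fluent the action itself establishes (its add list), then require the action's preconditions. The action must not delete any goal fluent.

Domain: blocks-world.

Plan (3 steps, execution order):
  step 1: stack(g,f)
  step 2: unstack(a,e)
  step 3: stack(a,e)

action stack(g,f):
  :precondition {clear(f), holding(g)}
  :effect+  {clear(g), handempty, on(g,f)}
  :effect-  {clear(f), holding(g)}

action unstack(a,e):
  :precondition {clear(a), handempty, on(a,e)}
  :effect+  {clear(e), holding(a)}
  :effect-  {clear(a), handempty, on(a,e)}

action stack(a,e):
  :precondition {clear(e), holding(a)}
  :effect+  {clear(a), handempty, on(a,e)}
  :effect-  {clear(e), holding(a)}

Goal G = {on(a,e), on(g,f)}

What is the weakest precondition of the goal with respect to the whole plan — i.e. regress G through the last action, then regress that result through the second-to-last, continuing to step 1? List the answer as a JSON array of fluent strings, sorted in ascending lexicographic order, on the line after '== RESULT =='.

Regress step by step:
  through step 3 (stack(a,e)): drop {on(a,e)}, keep {on(g,f)}, require {clear(e), holding(a)}
    → {clear(e), holding(a), on(g,f)}
  through step 2 (unstack(a,e)): drop {clear(e), holding(a)}, keep {on(g,f)}, require {clear(a), handempty, on(a,e)}
    → {clear(a), handempty, on(a,e), on(g,f)}
  through step 1 (stack(g,f)): drop {handempty, on(g,f)}, keep {clear(a), on(a,e)}, require {clear(f), holding(g)}
    → {clear(a), clear(f), holding(g), on(a,e)}

== RESULT ==
["clear(a)", "clear(f)", "holding(g)", "on(a,e)"]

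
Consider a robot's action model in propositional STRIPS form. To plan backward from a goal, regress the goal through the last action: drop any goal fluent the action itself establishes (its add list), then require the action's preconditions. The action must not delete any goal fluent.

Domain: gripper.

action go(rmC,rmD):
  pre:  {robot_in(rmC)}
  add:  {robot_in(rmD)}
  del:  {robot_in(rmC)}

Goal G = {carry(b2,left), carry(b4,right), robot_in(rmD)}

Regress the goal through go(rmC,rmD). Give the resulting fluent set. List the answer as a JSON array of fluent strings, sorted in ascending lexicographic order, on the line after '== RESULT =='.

Regress:
  G ∩ del = {}  (empty — regression defined)
  G \ add = {carry(b2,left), carry(b4,right), robot_in(rmD)} \ {robot_in(rmD)} = {carry(b2,left), carry(b4,right)}
  ∪ pre   = {carry(b2,left), carry(b4,right)} ∪ {robot_in(rmC)}
          = {carry(b2,left), carry(b4,right), robot_in(rmC)}

== RESULT ==
["carry(b2,left)", "carry(b4,right)", "robot_in(rmC)"]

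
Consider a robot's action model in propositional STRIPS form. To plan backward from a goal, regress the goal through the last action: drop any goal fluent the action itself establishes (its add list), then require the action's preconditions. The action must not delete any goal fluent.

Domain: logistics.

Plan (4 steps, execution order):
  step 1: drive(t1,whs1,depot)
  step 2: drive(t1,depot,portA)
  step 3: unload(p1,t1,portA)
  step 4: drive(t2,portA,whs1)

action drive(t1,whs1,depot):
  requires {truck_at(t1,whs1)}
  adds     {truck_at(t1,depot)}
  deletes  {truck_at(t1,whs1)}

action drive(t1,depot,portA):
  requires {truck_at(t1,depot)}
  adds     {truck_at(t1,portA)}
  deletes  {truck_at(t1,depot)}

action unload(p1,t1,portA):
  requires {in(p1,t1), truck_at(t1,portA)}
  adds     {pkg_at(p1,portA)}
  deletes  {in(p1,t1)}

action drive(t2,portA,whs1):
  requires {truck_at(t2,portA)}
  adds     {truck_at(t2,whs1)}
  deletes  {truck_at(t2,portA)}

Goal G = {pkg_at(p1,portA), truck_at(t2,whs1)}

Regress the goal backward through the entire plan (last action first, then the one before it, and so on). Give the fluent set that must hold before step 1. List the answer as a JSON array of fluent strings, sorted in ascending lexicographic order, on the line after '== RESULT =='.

Work backward from the goal:
  through step 4 (drive(t2,portA,whs1)): drop {truck_at(t2,whs1)}, keep {pkg_at(p1,portA)}, require {truck_at(t2,portA)}
    → {pkg_at(p1,portA), truck_at(t2,portA)}
  through step 3 (unload(p1,t1,portA)): drop {pkg_at(p1,portA)}, keep {truck_at(t2,portA)}, require {in(p1,t1), truck_at(t1,portA)}
    → {in(p1,t1), truck_at(t1,portA), truck_at(t2,portA)}
  through step 2 (drive(t1,depot,portA)): drop {truck_at(t1,portA)}, keep {in(p1,t1), truck_at(t2,portA)}, require {truck_at(t1,depot)}
    → {in(p1,t1), truck_at(t1,depot), truck_at(t2,portA)}
  through step 1 (drive(t1,whs1,depot)): drop {truck_at(t1,depot)}, keep {in(p1,t1), truck_at(t2,portA)}, require {truck_at(t1,whs1)}
    → {in(p1,t1), truck_at(t1,whs1), truck_at(t2,portA)}

== RESULT ==
["in(p1,t1)", "truck_at(t1,whs1)", "truck_at(t2,portA)"]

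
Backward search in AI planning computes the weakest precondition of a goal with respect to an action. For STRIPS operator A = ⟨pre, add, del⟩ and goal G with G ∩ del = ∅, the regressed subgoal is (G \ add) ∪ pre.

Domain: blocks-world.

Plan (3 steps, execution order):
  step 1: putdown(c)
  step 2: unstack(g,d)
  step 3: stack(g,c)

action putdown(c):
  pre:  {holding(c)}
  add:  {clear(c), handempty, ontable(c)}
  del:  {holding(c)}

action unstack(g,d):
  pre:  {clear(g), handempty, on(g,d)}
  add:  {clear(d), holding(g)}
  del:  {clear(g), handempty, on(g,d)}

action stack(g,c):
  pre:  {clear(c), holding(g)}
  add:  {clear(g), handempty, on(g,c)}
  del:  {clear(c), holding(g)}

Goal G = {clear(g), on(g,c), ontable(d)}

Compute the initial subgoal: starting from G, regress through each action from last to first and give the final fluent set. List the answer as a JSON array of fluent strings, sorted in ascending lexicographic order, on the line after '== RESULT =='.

Regress step by step:
  through step 3 (stack(g,c)): drop {clear(g), on(g,c)}, keep {ontable(d)}, require {clear(c), holding(g)}
    → {clear(c), holding(g), ontable(d)}
  through step 2 (unstack(g,d)): drop {holding(g)}, keep {clear(c), ontable(d)}, require {clear(g), handempty, on(g,d)}
    → {clear(c), clear(g), handempty, on(g,d), ontable(d)}
  through step 1 (putdown(c)): drop {clear(c), handempty}, keep {clear(g), on(g,d), ontable(d)}, require {holding(c)}
    → {clear(g), holding(c), on(g,d), ontable(d)}

== RESULT ==
["clear(g)", "holding(c)", "on(g,d)", "ontable(d)"]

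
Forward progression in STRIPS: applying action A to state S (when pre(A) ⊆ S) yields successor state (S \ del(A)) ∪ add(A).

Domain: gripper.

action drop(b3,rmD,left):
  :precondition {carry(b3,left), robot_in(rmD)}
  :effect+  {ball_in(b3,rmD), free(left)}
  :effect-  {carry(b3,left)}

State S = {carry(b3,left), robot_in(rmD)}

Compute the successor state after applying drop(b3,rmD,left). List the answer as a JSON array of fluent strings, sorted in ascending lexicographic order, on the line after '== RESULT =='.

Progress:
  pre ⊆ S: {carry(b3,left), robot_in(rmD)} ⊆ S  — applicable
  S \ del = {robot_in(rmD)}
  ∪ add   = {ball_in(b3,rmD), free(left), robot_in(rmD)}

== RESULT ==
["ball_in(b3,rmD)", "free(left)", "robot_in(rmD)"]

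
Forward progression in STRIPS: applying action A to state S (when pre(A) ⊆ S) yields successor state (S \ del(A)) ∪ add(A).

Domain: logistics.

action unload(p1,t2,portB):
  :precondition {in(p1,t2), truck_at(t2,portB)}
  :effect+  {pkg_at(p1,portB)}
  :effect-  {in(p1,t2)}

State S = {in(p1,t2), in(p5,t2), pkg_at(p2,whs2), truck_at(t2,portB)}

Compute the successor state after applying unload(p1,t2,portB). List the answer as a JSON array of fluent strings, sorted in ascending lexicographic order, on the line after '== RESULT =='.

Compute (S \ del) ∪ add:
  pre ⊆ S: {in(p1,t2), truck_at(t2,portB)} ⊆ S  — applicable
  S \ del = {in(p5,t2), pkg_at(p2,whs2), truck_at(t2,portB)}
  ∪ add   = {in(p5,t2), pkg_at(p1,portB), pkg_at(p2,whs2), truck_at(t2,portB)}

== RESULT ==
["in(p5,t2)", "pkg_at(p1,portB)", "pkg_at(p2,whs2)", "truck_at(t2,portB)"]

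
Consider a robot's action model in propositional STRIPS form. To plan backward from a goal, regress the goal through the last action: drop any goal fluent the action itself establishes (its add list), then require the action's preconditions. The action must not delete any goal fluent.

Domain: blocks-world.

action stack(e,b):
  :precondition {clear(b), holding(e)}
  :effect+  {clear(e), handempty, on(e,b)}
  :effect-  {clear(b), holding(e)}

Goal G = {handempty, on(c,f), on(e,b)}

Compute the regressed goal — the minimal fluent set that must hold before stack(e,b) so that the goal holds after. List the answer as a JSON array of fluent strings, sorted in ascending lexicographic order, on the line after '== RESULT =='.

Regress:
  G ∩ del = {}  (empty — regression defined)
  G \ add = {handempty, on(c,f), on(e,b)} \ {clear(e), handempty, on(e,b)} = {on(c,f)}
  ∪ pre   = {on(c,f)} ∪ {clear(b), holding(e)}
          = {clear(b), holding(e), on(c,f)}

== RESULT ==
["clear(b)", "holding(e)", "on(c,f)"]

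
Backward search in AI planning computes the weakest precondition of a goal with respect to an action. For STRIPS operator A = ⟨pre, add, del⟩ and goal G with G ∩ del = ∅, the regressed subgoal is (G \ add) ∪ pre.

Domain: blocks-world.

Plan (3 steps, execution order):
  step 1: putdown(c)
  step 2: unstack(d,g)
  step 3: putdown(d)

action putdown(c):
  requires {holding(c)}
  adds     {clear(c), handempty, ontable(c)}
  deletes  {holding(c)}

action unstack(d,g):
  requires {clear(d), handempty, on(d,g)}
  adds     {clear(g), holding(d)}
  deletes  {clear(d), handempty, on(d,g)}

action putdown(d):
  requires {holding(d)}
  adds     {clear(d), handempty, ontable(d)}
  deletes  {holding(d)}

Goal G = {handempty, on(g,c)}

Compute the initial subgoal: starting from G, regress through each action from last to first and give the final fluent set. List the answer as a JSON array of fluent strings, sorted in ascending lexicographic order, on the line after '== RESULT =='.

Regress step by step:
  through step 3 (putdown(d)): drop {handempty}, keep {on(g,c)}, require {holding(d)}
    → {holding(d), on(g,c)}
  through step 2 (unstack(d,g)): drop {holding(d)}, keep {on(g,c)}, require {clear(d), handempty, on(d,g)}
    → {clear(d), handempty, on(d,g), on(g,c)}
  through step 1 (putdown(c)): drop {handempty}, keep {clear(d), on(d,g), on(g,c)}, require {holding(c)}
    → {clear(d), holding(c), on(d,g), on(g,c)}

== RESULT ==
["clear(d)", "holding(c)", "on(d,g)", "on(g,c)"]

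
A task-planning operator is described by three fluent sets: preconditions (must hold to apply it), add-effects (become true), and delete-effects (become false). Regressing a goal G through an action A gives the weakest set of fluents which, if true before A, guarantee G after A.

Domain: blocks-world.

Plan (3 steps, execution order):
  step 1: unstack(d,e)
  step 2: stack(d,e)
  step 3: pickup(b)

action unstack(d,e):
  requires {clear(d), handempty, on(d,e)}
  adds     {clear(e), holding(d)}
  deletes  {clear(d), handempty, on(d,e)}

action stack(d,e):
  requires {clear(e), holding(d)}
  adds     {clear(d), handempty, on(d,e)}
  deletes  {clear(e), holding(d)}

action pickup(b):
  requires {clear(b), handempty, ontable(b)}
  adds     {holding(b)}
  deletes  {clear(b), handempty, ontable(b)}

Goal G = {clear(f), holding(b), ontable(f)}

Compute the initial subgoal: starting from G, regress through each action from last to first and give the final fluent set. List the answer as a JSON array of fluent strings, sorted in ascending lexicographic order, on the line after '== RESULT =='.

Work backward from the goal:
  through step 3 (pickup(b)): drop {holding(b)}, keep {clear(f), ontable(f)}, require {clear(b), handempty, ontable(b)}
    → {clear(b), clear(f), handempty, ontable(b), ontable(f)}
  through step 2 (stack(d,e)): drop {handempty}, keep {clear(b), clear(f), ontable(b), ontable(f)}, require {clear(e), holding(d)}
    → {clear(b), clear(e), clear(f), holding(d), ontable(b), ontable(f)}
  through step 1 (unstack(d,e)): drop {clear(e), holding(d)}, keep {clear(b), clear(f), ontable(b), ontable(f)}, require {clear(d), handempty, on(d,e)}
    → {clear(b), clear(d), clear(f), handempty, on(d,e), ontable(b), ontable(f)}

== RESULT ==
["clear(b)", "clear(d)", "clear(f)", "handempty", "on(d,e)", "ontable(b)", "ontable(f)"]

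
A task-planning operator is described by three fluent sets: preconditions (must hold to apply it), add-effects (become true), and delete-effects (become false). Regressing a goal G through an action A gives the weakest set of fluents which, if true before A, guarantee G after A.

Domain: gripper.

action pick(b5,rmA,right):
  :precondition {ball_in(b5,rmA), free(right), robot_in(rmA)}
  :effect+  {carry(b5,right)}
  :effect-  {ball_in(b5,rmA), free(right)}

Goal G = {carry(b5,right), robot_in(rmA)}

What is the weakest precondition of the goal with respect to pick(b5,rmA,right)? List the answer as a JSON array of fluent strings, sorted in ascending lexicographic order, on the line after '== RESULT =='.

Compute (G \ add) ∪ pre:
  G ∩ del = {}  (empty — regression defined)
  G \ add = {carry(b5,right), robot_in(rmA)} \ {carry(b5,right)} = {robot_in(rmA)}
  ∪ pre   = {robot_in(rmA)} ∪ {ball_in(b5,rmA), free(right), robot_in(rmA)}
          = {ball_in(b5,rmA), free(right), robot_in(rmA)}

== RESULT ==
["ball_in(b5,rmA)", "free(right)", "robot_in(rmA)"]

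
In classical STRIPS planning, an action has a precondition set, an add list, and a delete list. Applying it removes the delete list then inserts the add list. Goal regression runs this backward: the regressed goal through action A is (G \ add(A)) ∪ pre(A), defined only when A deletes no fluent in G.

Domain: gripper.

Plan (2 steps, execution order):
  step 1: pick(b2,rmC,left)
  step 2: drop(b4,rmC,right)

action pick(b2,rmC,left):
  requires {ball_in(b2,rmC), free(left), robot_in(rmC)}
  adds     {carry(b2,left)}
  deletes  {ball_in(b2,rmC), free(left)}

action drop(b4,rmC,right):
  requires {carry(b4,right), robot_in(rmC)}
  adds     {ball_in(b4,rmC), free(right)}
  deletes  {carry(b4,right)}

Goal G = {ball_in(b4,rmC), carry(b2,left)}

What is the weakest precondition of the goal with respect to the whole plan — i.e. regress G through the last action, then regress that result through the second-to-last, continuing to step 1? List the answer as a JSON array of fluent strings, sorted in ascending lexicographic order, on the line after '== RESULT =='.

Regress step by step:
  through step 2 (drop(b4,rmC,right)): drop {ball_in(b4,rmC)}, keep {carry(b2,left)}, require {carry(b4,right), robot_in(rmC)}
    → {carry(b2,left), carry(b4,right), robot_in(rmC)}
  through step 1 (pick(b2,rmC,left)): drop {carry(b2,left)}, keep {carry(b4,right), robot_in(rmC)}, require {ball_in(b2,rmC), free(left), robot_in(rmC)}
    → {ball_in(b2,rmC), carry(b4,right), free(left), robot_in(rmC)}

== RESULT ==
["ball_in(b2,rmC)", "carry(b4,right)", "free(left)", "robot_in(rmC)"]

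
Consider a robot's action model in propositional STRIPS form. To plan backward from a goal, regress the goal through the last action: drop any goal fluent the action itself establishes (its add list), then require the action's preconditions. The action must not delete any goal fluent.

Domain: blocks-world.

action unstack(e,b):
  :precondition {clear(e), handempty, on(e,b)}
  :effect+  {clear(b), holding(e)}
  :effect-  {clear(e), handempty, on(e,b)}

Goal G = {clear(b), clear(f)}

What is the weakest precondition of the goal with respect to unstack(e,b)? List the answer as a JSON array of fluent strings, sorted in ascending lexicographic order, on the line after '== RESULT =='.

Regress:
  G ∩ del = {}  (empty — regression defined)
  G \ add = {clear(b), clear(f)} \ {clear(b), holding(e)} = {clear(f)}
  ∪ pre   = {clear(f)} ∪ {clear(e), handempty, on(e,b)}
          = {clear(e), clear(f), handempty, on(e,b)}

== RESULT ==
["clear(e)", "clear(f)", "handempty", "on(e,b)"]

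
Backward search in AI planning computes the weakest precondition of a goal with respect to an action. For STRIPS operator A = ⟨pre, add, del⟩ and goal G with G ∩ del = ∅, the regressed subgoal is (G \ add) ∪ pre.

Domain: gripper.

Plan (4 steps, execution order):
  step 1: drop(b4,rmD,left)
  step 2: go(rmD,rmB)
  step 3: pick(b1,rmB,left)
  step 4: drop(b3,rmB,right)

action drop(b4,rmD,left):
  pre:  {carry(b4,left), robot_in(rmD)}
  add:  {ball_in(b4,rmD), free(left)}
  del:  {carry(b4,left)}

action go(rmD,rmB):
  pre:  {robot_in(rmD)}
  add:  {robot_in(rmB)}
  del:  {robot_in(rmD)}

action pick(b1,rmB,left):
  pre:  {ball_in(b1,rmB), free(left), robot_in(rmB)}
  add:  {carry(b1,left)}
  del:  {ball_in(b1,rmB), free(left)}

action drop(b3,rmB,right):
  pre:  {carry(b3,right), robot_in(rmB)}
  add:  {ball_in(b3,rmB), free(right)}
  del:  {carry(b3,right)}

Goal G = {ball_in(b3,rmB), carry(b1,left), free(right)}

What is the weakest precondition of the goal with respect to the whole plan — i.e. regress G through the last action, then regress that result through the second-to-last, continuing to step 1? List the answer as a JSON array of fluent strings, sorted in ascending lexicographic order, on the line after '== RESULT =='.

Regress step by step:
  through step 4 (drop(b3,rmB,right)): drop {ball_in(b3,rmB), free(right)}, keep {carry(b1,left)}, require {carry(b3,right), robot_in(rmB)}
    → {carry(b1,left), carry(b3,right), robot_in(rmB)}
  through step 3 (pick(b1,rmB,left)): drop {carry(b1,left)}, keep {carry(b3,right), robot_in(rmB)}, require {ball_in(b1,rmB), free(left), robot_in(rmB)}
    → {ball_in(b1,rmB), carry(b3,right), free(left), robot_in(rmB)}
  through step 2 (go(rmD,rmB)): drop {robot_in(rmB)}, keep {ball_in(b1,rmB), carry(b3,right), free(left)}, require {robot_in(rmD)}
    → {ball_in(b1,rmB), carry(b3,right), free(left), robot_in(rmD)}
  through step 1 (drop(b4,rmD,left)): drop {free(left)}, keep {ball_in(b1,rmB), carry(b3,right), robot_in(rmD)}, require {carry(b4,left), robot_in(rmD)}
    → {ball_in(b1,rmB), carry(b3,right), carry(b4,left), robot_in(rmD)}

== RESULT ==
["ball_in(b1,rmB)", "carry(b3,right)", "carry(b4,left)", "robot_in(rmD)"]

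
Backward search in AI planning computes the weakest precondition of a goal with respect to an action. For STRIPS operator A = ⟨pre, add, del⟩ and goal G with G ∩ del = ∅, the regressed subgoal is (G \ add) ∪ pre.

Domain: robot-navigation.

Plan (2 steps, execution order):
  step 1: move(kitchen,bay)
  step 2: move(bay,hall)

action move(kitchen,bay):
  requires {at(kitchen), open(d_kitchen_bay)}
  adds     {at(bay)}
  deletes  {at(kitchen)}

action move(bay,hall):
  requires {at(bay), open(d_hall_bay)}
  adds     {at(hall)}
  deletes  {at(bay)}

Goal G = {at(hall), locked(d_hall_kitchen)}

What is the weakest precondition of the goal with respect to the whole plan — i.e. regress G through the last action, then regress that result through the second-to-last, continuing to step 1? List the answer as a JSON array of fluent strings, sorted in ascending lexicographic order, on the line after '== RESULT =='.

Work backward from the goal:
  through step 2 (move(bay,hall)): drop {at(hall)}, keep {locked(d_hall_kitchen)}, require {at(bay), open(d_hall_bay)}
    → {at(bay), locked(d_hall_kitchen), open(d_hall_bay)}
  through step 1 (move(kitchen,bay)): drop {at(bay)}, keep {locked(d_hall_kitchen), open(d_hall_bay)}, require {at(kitchen), open(d_kitchen_bay)}
    → {at(kitchen), locked(d_hall_kitchen), open(d_hall_bay), open(d_kitchen_bay)}

== RESULT ==
["at(kitchen)", "locked(d_hall_kitchen)", "open(d_hall_bay)", "open(d_kitchen_bay)"]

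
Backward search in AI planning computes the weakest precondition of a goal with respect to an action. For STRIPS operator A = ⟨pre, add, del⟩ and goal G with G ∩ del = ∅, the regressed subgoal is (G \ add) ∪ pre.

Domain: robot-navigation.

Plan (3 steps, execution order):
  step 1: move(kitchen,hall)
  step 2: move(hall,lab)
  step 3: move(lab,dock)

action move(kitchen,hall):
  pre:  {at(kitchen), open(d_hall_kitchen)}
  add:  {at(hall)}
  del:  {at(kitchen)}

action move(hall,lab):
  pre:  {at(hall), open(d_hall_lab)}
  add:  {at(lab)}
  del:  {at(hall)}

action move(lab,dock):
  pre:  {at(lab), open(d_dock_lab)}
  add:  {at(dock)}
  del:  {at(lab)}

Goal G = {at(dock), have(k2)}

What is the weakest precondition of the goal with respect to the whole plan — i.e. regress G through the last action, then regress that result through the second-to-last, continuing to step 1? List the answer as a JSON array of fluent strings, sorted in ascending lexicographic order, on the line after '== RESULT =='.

Work backward from the goal:
  through step 3 (move(lab,dock)): drop {at(dock)}, keep {have(k2)}, require {at(lab), open(d_dock_lab)}
    → {at(lab), have(k2), open(d_dock_lab)}
  through step 2 (move(hall,lab)): drop {at(lab)}, keep {have(k2), open(d_dock_lab)}, require {at(hall), open(d_hall_lab)}
    → {at(hall), have(k2), open(d_dock_lab), open(d_hall_lab)}
  through step 1 (move(kitchen,hall)): drop {at(hall)}, keep {have(k2), open(d_dock_lab), open(d_hall_lab)}, require {at(kitchen), open(d_hall_kitchen)}
    → {at(kitchen), have(k2), open(d_dock_lab), open(d_hall_kitchen), open(d_hall_lab)}

== RESULT ==
["at(kitchen)", "have(k2)", "open(d_dock_lab)", "open(d_hall_kitchen)", "open(d_hall_lab)"]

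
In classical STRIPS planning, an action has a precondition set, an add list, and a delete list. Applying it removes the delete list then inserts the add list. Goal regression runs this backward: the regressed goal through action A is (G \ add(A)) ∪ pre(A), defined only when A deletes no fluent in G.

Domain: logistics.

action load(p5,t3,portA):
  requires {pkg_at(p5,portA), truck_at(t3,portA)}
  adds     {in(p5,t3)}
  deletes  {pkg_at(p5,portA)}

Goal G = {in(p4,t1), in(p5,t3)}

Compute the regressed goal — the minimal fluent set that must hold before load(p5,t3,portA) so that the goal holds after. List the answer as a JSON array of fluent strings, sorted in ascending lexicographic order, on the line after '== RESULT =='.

Regress:
  G ∩ del = {}  (empty — regression defined)
  G \ add = {in(p4,t1), in(p5,t3)} \ {in(p5,t3)} = {in(p4,t1)}
  ∪ pre   = {in(p4,t1)} ∪ {pkg_at(p5,portA), truck_at(t3,portA)}
          = {in(p4,t1), pkg_at(p5,portA), truck_at(t3,portA)}

== RESULT ==
["in(p4,t1)", "pkg_at(p5,portA)", "truck_at(t3,portA)"]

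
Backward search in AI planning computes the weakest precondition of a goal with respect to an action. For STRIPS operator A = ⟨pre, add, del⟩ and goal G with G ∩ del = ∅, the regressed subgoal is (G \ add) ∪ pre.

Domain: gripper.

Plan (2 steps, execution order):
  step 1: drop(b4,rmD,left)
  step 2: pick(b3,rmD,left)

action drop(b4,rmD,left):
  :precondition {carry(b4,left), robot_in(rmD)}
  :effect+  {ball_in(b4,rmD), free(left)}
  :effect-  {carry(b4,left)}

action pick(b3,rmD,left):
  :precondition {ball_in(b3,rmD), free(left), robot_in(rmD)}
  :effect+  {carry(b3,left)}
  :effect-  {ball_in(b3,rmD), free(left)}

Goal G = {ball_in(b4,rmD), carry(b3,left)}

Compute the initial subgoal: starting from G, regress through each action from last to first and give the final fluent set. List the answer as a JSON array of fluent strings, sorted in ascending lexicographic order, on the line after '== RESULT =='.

Regress step by step:
  through step 2 (pick(b3,rmD,left)): drop {carry(b3,left)}, keep {ball_in(b4,rmD)}, require {ball_in(b3,rmD), free(left), robot_in(rmD)}
    → {ball_in(b3,rmD), ball_in(b4,rmD), free(left), robot_in(rmD)}
  through step 1 (drop(b4,rmD,left)): drop {ball_in(b4,rmD), free(left)}, keep {ball_in(b3,rmD), robot_in(rmD)}, require {carry(b4,left), robot_in(rmD)}
    → {ball_in(b3,rmD), carry(b4,left), robot_in(rmD)}

== RESULT ==
["ball_in(b3,rmD)", "carry(b4,left)", "robot_in(rmD)"]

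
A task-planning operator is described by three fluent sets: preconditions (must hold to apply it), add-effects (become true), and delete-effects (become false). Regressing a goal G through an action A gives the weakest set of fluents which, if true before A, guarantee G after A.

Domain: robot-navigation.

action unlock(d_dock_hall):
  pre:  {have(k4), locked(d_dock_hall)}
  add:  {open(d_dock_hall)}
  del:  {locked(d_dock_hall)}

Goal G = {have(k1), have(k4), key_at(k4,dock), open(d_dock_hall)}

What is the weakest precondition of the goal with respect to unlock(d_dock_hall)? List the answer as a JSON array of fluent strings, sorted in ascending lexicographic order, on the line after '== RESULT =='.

Regress:
  G ∩ del = {}  (empty — regression defined)
  G \ add = {have(k1), have(k4), key_at(k4,dock), open(d_dock_hall)} \ {open(d_dock_hall)} = {have(k1), have(k4), key_at(k4,dock)}
  ∪ pre   = {have(k1), have(k4), key_at(k4,dock)} ∪ {have(k4), locked(d_dock_hall)}
          = {have(k1), have(k4), key_at(k4,dock), locked(d_dock_hall)}

== RESULT ==
["have(k1)", "have(k4)", "key_at(k4,dock)", "locked(d_dock_hall)"]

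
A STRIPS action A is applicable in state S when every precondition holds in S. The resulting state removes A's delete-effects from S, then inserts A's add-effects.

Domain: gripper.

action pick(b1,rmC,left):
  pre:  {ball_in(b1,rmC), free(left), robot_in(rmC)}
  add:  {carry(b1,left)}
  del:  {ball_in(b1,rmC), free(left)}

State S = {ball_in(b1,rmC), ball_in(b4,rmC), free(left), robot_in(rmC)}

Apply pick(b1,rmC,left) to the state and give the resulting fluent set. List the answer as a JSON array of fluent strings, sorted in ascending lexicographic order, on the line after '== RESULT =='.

Progress:
  pre ⊆ S: {ball_in(b1,rmC), free(left), robot_in(rmC)} ⊆ S  — applicable
  S \ del = {ball_in(b4,rmC), robot_in(rmC)}
  ∪ add   = {ball_in(b4,rmC), carry(b1,left), robot_in(rmC)}

== RESULT ==
["ball_in(b4,rmC)", "carry(b1,left)", "robot_in(rmC)"]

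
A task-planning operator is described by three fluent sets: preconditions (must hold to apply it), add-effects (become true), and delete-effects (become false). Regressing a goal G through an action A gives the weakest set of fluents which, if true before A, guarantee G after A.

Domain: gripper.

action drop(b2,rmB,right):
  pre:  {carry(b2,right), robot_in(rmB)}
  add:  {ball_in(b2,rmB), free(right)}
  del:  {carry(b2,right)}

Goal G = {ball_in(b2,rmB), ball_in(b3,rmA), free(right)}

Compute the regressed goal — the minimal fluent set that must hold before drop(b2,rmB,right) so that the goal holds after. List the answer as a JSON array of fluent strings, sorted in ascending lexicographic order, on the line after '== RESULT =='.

Regress:
  G ∩ del = {}  (empty — regression defined)
  G \ add = {ball_in(b2,rmB), ball_in(b3,rmA), free(right)} \ {ball_in(b2,rmB), free(right)} = {ball_in(b3,rmA)}
  ∪ pre   = {ball_in(b3,rmA)} ∪ {carry(b2,right), robot_in(rmB)}
          = {ball_in(b3,rmA), carry(b2,right), robot_in(rmB)}

== RESULT ==
["ball_in(b3,rmA)", "carry(b2,right)", "robot_in(rmB)"]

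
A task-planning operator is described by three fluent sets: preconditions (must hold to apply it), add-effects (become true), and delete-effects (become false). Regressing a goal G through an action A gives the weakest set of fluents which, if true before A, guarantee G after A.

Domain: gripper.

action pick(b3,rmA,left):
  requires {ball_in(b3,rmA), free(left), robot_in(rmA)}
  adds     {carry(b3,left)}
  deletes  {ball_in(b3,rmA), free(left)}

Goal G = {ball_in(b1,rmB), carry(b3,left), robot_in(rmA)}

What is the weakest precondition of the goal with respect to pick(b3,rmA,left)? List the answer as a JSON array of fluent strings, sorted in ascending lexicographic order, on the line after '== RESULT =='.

Regress:
  G ∩ del = {}  (empty — regression defined)
  G \ add = {ball_in(b1,rmB), carry(b3,left), robot_in(rmA)} \ {carry(b3,left)} = {ball_in(b1,rmB), robot_in(rmA)}
  ∪ pre   = {ball_in(b1,rmB), robot_in(rmA)} ∪ {ball_in(b3,rmA), free(left), robot_in(rmA)}
          = {ball_in(b1,rmB), ball_in(b3,rmA), free(left), robot_in(rmA)}

== RESULT ==
["ball_in(b1,rmB)", "ball_in(b3,rmA)", "free(left)", "robot_in(rmA)"]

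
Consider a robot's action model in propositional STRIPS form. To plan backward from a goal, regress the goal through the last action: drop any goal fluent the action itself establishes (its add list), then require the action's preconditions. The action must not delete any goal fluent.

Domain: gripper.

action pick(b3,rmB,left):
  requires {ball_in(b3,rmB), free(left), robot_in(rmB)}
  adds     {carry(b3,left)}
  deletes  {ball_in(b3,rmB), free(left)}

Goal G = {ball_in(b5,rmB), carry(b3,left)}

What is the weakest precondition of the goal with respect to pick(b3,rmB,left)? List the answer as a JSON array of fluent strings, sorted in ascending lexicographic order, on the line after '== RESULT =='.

Compute (G \ add) ∪ pre:
  G ∩ del = {}  (empty — regression defined)
  G \ add = {ball_in(b5,rmB), carry(b3,left)} \ {carry(b3,left)} = {ball_in(b5,rmB)}
  ∪ pre   = {ball_in(b5,rmB)} ∪ {ball_in(b3,rmB), free(left), robot_in(rmB)}
          = {ball_in(b3,rmB), ball_in(b5,rmB), free(left), robot_in(rmB)}

== RESULT ==
["ball_in(b3,rmB)", "ball_in(b5,rmB)", "free(left)", "robot_in(rmB)"]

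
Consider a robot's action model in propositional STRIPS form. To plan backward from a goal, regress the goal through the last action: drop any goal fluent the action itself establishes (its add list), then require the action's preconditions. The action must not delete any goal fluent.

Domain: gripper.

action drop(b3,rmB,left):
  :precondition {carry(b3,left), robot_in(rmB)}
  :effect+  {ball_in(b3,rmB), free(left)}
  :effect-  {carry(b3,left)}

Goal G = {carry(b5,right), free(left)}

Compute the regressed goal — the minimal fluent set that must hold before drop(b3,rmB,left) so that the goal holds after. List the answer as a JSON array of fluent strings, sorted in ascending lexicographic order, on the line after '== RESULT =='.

Regress:
  G ∩ del = {}  (empty — regression defined)
  G \ add = {carry(b5,right), free(left)} \ {ball_in(b3,rmB), free(left)} = {carry(b5,right)}
  ∪ pre   = {carry(b5,right)} ∪ {carry(b3,left), robot_in(rmB)}
          = {carry(b3,left), carry(b5,right), robot_in(rmB)}

== RESULT ==
["carry(b3,left)", "carry(b5,right)", "robot_in(rmB)"]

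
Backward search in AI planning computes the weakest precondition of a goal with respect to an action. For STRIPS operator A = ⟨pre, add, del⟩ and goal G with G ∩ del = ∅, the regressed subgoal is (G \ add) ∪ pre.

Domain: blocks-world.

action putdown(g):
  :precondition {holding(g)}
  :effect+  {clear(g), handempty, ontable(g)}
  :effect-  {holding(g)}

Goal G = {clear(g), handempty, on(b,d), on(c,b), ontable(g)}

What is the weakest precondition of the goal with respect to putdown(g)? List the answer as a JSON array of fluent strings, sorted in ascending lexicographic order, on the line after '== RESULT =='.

Compute (G \ add) ∪ pre:
  G ∩ del = {}  (empty — regression defined)
  G \ add = {clear(g), handempty, on(b,d), on(c,b), ontable(g)} \ {clear(g), handempty, ontable(g)} = {on(b,d), on(c,b)}
  ∪ pre   = {on(b,d), on(c,b)} ∪ {holding(g)}
          = {holding(g), on(b,d), on(c,b)}

== RESULT ==
["holding(g)", "on(b,d)", "on(c,b)"]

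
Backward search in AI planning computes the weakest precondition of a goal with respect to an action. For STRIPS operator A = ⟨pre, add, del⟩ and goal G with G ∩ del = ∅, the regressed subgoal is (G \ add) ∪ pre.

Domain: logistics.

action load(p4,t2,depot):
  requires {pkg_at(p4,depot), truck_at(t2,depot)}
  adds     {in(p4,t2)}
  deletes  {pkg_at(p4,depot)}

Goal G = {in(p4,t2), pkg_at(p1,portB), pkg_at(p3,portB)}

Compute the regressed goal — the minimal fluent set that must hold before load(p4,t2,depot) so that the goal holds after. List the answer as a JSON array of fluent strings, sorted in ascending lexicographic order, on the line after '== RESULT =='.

Compute (G \ add) ∪ pre:
  G ∩ del = {}  (empty — regression defined)
  G \ add = {in(p4,t2), pkg_at(p1,portB), pkg_at(p3,portB)} \ {in(p4,t2)} = {pkg_at(p1,portB), pkg_at(p3,portB)}
  ∪ pre   = {pkg_at(p1,portB), pkg_at(p3,portB)} ∪ {pkg_at(p4,depot), truck_at(t2,depot)}
          = {pkg_at(p1,portB), pkg_at(p3,portB), pkg_at(p4,depot), truck_at(t2,depot)}

== RESULT ==
["pkg_at(p1,portB)", "pkg_at(p3,portB)", "pkg_at(p4,depot)", "truck_at(t2,depot)"]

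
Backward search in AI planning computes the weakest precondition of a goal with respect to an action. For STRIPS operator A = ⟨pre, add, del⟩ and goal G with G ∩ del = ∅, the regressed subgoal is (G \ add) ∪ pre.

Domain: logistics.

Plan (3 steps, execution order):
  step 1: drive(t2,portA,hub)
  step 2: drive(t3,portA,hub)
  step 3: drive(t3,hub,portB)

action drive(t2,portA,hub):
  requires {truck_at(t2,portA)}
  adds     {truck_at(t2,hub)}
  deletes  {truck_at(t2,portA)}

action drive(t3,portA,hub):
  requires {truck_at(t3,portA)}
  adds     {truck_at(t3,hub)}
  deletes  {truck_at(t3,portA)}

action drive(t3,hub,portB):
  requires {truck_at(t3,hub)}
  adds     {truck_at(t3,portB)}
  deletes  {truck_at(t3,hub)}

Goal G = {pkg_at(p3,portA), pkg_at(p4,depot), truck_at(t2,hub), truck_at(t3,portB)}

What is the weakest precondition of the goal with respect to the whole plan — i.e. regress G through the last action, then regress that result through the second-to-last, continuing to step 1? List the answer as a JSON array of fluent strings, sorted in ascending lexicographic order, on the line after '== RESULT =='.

Regress step by step:
  through step 3 (drive(t3,hub,portB)): drop {truck_at(t3,portB)}, keep {pkg_at(p3,portA), pkg_at(p4,depot), truck_at(t2,hub)}, require {truck_at(t3,hub)}
    → {pkg_at(p3,portA), pkg_at(p4,depot), truck_at(t2,hub), truck_at(t3,hub)}
  through step 2 (drive(t3,portA,hub)): drop {truck_at(t3,hub)}, keep {pkg_at(p3,portA), pkg_at(p4,depot), truck_at(t2,hub)}, require {truck_at(t3,portA)}
    → {pkg_at(p3,portA), pkg_at(p4,depot), truck_at(t2,hub), truck_at(t3,portA)}
  through step 1 (drive(t2,portA,hub)): drop {truck_at(t2,hub)}, keep {pkg_at(p3,portA), pkg_at(p4,depot), truck_at(t3,portA)}, require {truck_at(t2,portA)}
    → {pkg_at(p3,portA), pkg_at(p4,depot), truck_at(t2,portA), truck_at(t3,portA)}

== RESULT ==
["pkg_at(p3,portA)", "pkg_at(p4,depot)", "truck_at(t2,portA)", "truck_at(t3,portA)"]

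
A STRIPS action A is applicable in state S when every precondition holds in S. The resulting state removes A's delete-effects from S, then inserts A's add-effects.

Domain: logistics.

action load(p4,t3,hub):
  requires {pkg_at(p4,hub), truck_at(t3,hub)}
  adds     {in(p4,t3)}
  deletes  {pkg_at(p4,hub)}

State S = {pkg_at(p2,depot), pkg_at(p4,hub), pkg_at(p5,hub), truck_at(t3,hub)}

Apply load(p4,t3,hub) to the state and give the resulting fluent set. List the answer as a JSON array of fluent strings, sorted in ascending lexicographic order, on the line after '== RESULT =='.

Compute (S \ del) ∪ add:
  pre ⊆ S: {pkg_at(p4,hub), truck_at(t3,hub)} ⊆ S  — applicable
  S \ del = {pkg_at(p2,depot), pkg_at(p5,hub), truck_at(t3,hub)}
  ∪ add   = {in(p4,t3), pkg_at(p2,depot), pkg_at(p5,hub), truck_at(t3,hub)}

== RESULT ==
["in(p4,t3)", "pkg_at(p2,depot)", "pkg_at(p5,hub)", "truck_at(t3,hub)"]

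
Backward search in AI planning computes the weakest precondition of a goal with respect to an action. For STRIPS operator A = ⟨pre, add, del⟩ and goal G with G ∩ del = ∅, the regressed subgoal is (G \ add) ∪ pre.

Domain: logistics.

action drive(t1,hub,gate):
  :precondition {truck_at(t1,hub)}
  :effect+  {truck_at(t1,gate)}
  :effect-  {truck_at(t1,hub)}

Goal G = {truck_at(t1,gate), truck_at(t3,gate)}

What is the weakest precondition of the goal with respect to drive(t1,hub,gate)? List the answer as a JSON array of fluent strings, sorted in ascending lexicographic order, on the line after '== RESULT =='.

Compute (G \ add) ∪ pre:
  G ∩ del = {}  (empty — regression defined)
  G \ add = {truck_at(t1,gate), truck_at(t3,gate)} \ {truck_at(t1,gate)} = {truck_at(t3,gate)}
  ∪ pre   = {truck_at(t3,gate)} ∪ {truck_at(t1,hub)}
          = {truck_at(t1,hub), truck_at(t3,gate)}

== RESULT ==
["truck_at(t1,hub)", "truck_at(t3,gate)"]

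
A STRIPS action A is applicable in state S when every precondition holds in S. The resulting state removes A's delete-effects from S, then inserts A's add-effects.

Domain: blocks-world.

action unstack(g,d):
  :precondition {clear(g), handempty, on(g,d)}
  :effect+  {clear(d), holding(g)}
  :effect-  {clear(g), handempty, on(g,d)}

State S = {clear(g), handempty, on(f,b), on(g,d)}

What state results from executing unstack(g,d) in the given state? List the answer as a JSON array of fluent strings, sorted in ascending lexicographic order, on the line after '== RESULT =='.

Progress:
  pre ⊆ S: {clear(g), handempty, on(g,d)} ⊆ S  — applicable
  S \ del = {on(f,b)}
  ∪ add   = {clear(d), holding(g), on(f,b)}

== RESULT ==
["clear(d)", "holding(g)", "on(f,b)"]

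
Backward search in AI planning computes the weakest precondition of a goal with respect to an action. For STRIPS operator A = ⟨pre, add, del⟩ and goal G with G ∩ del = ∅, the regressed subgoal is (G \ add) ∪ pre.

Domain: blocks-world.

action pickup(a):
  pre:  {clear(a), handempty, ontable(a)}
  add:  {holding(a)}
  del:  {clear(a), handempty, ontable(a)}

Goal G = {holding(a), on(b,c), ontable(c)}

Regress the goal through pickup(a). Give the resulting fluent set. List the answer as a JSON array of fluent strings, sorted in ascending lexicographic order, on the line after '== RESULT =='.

Compute (G \ add) ∪ pre:
  G ∩ del = {}  (empty — regression defined)
  G \ add = {holding(a), on(b,c), ontable(c)} \ {holding(a)} = {on(b,c), ontable(c)}
  ∪ pre   = {on(b,c), ontable(c)} ∪ {clear(a), handempty, ontable(a)}
          = {clear(a), handempty, on(b,c), ontable(a), ontable(c)}

== RESULT ==
["clear(a)", "handempty", "on(b,c)", "ontable(a)", "ontable(c)"]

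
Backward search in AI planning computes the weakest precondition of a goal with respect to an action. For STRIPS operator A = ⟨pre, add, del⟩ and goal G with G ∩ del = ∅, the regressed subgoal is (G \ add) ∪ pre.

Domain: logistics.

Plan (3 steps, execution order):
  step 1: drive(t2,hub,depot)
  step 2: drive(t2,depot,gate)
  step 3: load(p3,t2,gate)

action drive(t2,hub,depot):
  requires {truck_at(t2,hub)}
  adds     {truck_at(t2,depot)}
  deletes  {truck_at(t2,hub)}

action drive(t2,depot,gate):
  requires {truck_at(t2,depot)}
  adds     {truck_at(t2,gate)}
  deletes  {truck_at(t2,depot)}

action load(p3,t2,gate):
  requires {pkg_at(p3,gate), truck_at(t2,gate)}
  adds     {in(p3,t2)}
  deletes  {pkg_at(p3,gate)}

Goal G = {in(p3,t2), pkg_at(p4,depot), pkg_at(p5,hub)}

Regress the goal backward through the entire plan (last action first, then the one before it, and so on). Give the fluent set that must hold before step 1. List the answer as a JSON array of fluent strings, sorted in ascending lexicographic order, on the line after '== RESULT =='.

Work backward from the goal:
  through step 3 (load(p3,t2,gate)): drop {in(p3,t2)}, keep {pkg_at(p4,depot), pkg_at(p5,hub)}, require {pkg_at(p3,gate), truck_at(t2,gate)}
    → {pkg_at(p3,gate), pkg_at(p4,depot), pkg_at(p5,hub), truck_at(t2,gate)}
  through step 2 (drive(t2,depot,gate)): drop {truck_at(t2,gate)}, keep {pkg_at(p3,gate), pkg_at(p4,depot), pkg_at(p5,hub)}, require {truck_at(t2,depot)}
    → {pkg_at(p3,gate), pkg_at(p4,depot), pkg_at(p5,hub), truck_at(t2,depot)}
  through step 1 (drive(t2,hub,depot)): drop {truck_at(t2,depot)}, keep {pkg_at(p3,gate), pkg_at(p4,depot), pkg_at(p5,hub)}, require {truck_at(t2,hub)}
    → {pkg_at(p3,gate), pkg_at(p4,depot), pkg_at(p5,hub), truck_at(t2,hub)}

== RESULT ==
["pkg_at(p3,gate)", "pkg_at(p4,depot)", "pkg_at(p5,hub)", "truck_at(t2,hub)"]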